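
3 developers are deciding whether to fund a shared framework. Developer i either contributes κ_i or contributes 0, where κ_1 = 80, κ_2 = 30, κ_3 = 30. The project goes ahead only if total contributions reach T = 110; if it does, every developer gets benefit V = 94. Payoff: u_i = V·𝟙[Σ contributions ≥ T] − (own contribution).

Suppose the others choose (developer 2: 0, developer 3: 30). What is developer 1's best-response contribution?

80

Others' total = 30. Contributing 80 brings total to 110 ≥ 110: gain V − κ_1 = 14.
Best response: 80.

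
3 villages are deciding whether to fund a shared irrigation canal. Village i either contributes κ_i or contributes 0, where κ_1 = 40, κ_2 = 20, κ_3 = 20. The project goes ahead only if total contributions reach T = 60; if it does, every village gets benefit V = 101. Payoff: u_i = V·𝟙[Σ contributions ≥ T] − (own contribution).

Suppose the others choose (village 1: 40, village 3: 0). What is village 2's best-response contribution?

Others' total = 40. Contributing 20 brings total to 60 ≥ 60: gain V − κ_2 = 81.
Best response: 20.

20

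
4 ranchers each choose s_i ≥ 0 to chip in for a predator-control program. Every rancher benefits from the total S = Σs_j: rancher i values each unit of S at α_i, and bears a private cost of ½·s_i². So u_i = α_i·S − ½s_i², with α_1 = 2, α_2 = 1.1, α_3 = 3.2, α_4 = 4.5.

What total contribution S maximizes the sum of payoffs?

43.2

Planner FOC: ∂(Σu_j)/∂s_i = (Σα_j) − s_i = 0, so s_i^SO = Σα_j = 10.8 for every i; S^SO = 43.2.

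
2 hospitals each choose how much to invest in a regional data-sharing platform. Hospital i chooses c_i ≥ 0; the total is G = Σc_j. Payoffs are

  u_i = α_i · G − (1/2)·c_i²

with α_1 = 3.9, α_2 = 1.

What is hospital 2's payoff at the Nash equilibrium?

4.4

Hospital i's FOC: ∂u_i/∂c_i = α_i − c_i = 0, so c_i* = α_i.
NE contributions = (3.9, 1); G = 4.9.
u_2 = α_2·G − ½·(c_2)² = 1·4.9 − ½·1² = 4.4.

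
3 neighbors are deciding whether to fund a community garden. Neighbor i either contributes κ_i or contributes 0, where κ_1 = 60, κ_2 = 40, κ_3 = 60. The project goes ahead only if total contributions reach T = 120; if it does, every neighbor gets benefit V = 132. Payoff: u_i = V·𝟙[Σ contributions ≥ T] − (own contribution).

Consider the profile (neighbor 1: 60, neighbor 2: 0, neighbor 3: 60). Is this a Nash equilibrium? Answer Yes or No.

Yes

Total = 120 ≥ 120: provided.
Neighbor 1 (pledges 60, payoff 72): dropping to 0 → total 60, payoff 0. No gain.
Neighbor 2 (pledges 0, payoff 132): pledging 40 → total 160, payoff 92. No gain.
Neighbor 3 (pledges 60, payoff 72): dropping to 0 → total 60, payoff 0. No gain.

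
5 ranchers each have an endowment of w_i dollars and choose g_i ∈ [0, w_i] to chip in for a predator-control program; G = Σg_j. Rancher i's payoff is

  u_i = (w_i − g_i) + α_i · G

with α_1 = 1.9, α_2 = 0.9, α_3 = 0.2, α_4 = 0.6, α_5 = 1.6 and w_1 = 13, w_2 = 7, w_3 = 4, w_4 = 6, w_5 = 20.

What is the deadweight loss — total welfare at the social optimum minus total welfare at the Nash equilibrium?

∂u_i/∂g_i = α_i − 1, so rancher i contributes w_i if α_i > 1, else 0.
α_i > 1 for i ∈ {1, 5}; NE contributions (13, 0, 0, 0, 20), G = 33.
W^NE = Σw_i − G^NE + (Σα_i)·G^NE = 50 + 4.2·33 = 188.6.
Planner: ∂(Σu_j)/∂g_i = Σα_j − 1 = 4.2 > 0, so everyone contributes w_i; G^SO = 50, W^SO = 50 + 4.2·50 = 260.
Deadweight loss = 71.4.

71.4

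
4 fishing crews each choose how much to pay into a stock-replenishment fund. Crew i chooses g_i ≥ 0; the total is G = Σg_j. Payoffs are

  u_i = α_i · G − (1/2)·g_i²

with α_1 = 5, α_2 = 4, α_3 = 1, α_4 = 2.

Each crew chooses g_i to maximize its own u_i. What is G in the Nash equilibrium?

Crew i's FOC: ∂u_i/∂g_i = α_i − g_i = 0, so g_i* = α_i.
NE contributions = (5, 4, 1, 2); G = 12.

12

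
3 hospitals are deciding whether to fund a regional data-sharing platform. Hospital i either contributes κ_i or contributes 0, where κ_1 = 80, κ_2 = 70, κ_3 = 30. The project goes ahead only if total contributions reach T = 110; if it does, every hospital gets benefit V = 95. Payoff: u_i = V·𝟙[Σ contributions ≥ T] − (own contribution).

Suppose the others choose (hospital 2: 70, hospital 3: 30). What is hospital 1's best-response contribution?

80

Others' total = 100. Contributing 80 brings total to 180 ≥ 110: gain V − κ_1 = 15.
Best response: 80.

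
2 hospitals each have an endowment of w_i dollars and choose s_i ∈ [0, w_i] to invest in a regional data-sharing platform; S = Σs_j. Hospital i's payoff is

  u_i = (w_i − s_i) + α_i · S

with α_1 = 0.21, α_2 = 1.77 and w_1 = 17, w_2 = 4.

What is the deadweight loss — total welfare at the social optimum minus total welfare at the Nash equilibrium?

∂u_i/∂s_i = α_i − 1, so hospital i contributes w_i if α_i > 1, else 0.
α_i > 1 for i ∈ {2}; NE contributions (0, 4), S = 4.
W^NE = Σw_i − S^NE + (Σα_i)·S^NE = 21 + 0.98·4 = 24.92.
Planner: ∂(Σu_j)/∂s_i = Σα_j − 1 = 0.98 > 0, so everyone contributes w_i; S^SO = 21, W^SO = 21 + 0.98·21 = 41.58.
Deadweight loss = 16.66.

16.66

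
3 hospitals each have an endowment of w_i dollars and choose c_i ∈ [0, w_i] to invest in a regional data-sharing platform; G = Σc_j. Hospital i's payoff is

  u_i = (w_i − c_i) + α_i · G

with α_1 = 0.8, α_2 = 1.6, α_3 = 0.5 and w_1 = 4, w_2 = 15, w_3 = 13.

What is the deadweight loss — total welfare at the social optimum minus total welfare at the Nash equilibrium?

∂u_i/∂c_i = α_i − 1, so hospital i contributes w_i if α_i > 1, else 0.
α_i > 1 for i ∈ {2}; NE contributions (0, 15, 0), G = 15.
W^NE = Σw_i − G^NE + (Σα_i)·G^NE = 32 + 1.9·15 = 60.5.
Planner: ∂(Σu_j)/∂c_i = Σα_j − 1 = 1.9 > 0, so everyone contributes w_i; G^SO = 32, W^SO = 32 + 1.9·32 = 92.8.
Deadweight loss = 32.3.

32.3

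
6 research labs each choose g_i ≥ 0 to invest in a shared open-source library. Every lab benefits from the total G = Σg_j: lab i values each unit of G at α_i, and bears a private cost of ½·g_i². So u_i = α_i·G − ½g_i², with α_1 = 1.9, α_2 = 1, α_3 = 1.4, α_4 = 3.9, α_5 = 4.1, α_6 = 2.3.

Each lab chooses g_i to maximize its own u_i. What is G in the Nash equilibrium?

Lab i's FOC: ∂u_i/∂g_i = α_i − g_i = 0, so g_i* = α_i.
NE contributions = (1.9, 1, 1.4, 3.9, 4.1, 2.3); G = 14.6.

14.6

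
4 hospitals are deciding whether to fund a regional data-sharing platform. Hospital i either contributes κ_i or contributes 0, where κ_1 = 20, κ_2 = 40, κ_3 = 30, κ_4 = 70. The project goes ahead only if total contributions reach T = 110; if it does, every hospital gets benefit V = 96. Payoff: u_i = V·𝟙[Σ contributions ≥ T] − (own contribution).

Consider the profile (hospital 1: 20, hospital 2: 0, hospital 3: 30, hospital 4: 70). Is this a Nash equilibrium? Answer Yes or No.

Total = 120 ≥ 110: provided.
Hospital 1 (pledges 20, payoff 76): dropping to 0 → total 100, payoff 0. No gain.
Hospital 2 (pledges 0, payoff 96): pledging 40 → total 160, payoff 56. No gain.
Hospital 3 (pledges 30, payoff 66): dropping to 0 → total 90, payoff 0. No gain.
Hospital 4 (pledges 70, payoff 26): dropping to 0 → total 50, payoff 0. No gain.

Yes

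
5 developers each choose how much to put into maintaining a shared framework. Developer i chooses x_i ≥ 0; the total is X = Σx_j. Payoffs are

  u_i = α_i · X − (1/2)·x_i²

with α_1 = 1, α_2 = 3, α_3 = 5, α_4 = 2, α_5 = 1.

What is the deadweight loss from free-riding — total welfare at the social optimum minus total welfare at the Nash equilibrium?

Developer i's FOC: ∂u_i/∂x_i = α_i − x_i = 0, so x_i* = α_i.
NE contributions = (1, 3, 5, 2, 1); X = 12.
W^NE = (Σα)·X − ½Σα_i² = 12² − ½·40 = 124.
Planner sets x_i = Σα_j = 12 for every i, so X^SO = 5·12 = 60.
W^SO = (Σα)·X^SO − ½·5·(Σα)² = (5/2)·12² = 360.
Deadweight loss = W^SO − W^NE = 236.

236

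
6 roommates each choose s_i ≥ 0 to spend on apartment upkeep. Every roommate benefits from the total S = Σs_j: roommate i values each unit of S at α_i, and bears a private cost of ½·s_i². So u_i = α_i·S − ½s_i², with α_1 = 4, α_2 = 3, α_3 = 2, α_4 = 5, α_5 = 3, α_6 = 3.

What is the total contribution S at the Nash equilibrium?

20

Roommate i's FOC: ∂u_i/∂s_i = α_i − s_i = 0, so s_i* = α_i.
NE contributions = (4, 3, 2, 5, 3, 3); S = 20.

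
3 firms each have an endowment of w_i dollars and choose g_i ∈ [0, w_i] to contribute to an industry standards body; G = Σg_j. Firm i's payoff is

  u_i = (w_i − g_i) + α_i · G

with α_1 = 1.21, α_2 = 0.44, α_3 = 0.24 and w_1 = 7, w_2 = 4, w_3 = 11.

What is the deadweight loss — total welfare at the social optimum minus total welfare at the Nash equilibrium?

13.35

∂u_i/∂g_i = α_i − 1, so firm i contributes w_i if α_i > 1, else 0.
α_i > 1 for i ∈ {1}; NE contributions (7, 0, 0), G = 7.
W^NE = Σw_i − G^NE + (Σα_i)·G^NE = 22 + 0.89·7 = 28.23.
Planner: ∂(Σu_j)/∂g_i = Σα_j − 1 = 0.89 > 0, so everyone contributes w_i; G^SO = 22, W^SO = 22 + 0.89·22 = 41.58.
Deadweight loss = 13.35.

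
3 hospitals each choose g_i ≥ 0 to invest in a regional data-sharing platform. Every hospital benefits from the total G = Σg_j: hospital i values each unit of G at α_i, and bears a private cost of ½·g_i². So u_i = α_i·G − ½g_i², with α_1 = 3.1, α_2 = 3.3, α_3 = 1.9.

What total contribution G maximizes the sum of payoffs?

24.9

Planner FOC: ∂(Σu_j)/∂g_i = (Σα_j) − g_i = 0, so g_i^SO = Σα_j = 8.3 for every i; G^SO = 24.9.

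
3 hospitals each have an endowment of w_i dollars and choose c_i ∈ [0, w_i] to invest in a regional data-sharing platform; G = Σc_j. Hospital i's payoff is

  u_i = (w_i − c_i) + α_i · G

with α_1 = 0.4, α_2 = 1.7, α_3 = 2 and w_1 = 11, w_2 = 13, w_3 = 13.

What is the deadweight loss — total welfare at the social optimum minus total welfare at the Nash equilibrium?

34.1

∂u_i/∂c_i = α_i − 1, so hospital i contributes w_i if α_i > 1, else 0.
α_i > 1 for i ∈ {2, 3}; NE contributions (0, 13, 13), G = 26.
W^NE = Σw_i − G^NE + (Σα_i)·G^NE = 37 + 3.1·26 = 117.6.
Planner: ∂(Σu_j)/∂c_i = Σα_j − 1 = 3.1 > 0, so everyone contributes w_i; G^SO = 37, W^SO = 37 + 3.1·37 = 151.7.
Deadweight loss = 34.1.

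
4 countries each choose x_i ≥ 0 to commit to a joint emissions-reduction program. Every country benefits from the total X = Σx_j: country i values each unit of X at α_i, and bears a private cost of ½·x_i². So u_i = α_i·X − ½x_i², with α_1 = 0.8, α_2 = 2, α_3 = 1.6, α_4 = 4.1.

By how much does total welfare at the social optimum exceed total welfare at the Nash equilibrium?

Country i's FOC: ∂u_i/∂x_i = α_i − x_i = 0, so x_i* = α_i.
NE contributions = (0.8, 2, 1.6, 4.1); X = 8.5.
W^NE = (Σα)·X − ½Σα_i² = 8.5² − ½·24.01 = 60.245.
Planner sets x_i = Σα_j = 8.5 for every i, so X^SO = 4·8.5 = 34.
W^SO = (Σα)·X^SO − ½·4·(Σα)² = (4/2)·8.5² = 144.5.
Deadweight loss = W^SO − W^NE = 84.255.

84.255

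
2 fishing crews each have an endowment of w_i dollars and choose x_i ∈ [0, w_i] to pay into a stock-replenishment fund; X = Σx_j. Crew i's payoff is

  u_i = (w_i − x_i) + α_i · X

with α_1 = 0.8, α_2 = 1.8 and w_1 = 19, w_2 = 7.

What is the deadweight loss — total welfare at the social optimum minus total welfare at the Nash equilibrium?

∂u_i/∂x_i = α_i − 1, so crew i contributes w_i if α_i > 1, else 0.
α_i > 1 for i ∈ {2}; NE contributions (0, 7), X = 7.
W^NE = Σw_i − X^NE + (Σα_i)·X^NE = 26 + 1.6·7 = 37.2.
Planner: ∂(Σu_j)/∂x_i = Σα_j − 1 = 1.6 > 0, so everyone contributes w_i; X^SO = 26, W^SO = 26 + 1.6·26 = 67.6.
Deadweight loss = 30.4.

30.4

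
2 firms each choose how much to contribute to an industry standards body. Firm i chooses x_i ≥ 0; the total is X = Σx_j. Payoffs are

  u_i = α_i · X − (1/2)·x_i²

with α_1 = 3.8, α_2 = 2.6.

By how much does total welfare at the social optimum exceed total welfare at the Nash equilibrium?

10.6

Firm i's FOC: ∂u_i/∂x_i = α_i − x_i = 0, so x_i* = α_i.
NE contributions = (3.8, 2.6); X = 6.4.
W^NE = (Σα)·X − ½Σα_i² = 6.4² − ½·21.2 = 30.36.
Planner sets x_i = Σα_j = 6.4 for every i, so X^SO = 2·6.4 = 12.8.
W^SO = (Σα)·X^SO − ½·2·(Σα)² = (2/2)·6.4² = 40.96.
Deadweight loss = W^SO − W^NE = 10.6.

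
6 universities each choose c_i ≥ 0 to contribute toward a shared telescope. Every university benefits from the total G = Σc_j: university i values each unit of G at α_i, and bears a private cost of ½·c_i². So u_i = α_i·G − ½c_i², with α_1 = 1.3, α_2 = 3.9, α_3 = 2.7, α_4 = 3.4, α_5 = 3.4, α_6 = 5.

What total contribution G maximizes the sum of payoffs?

Planner FOC: ∂(Σu_j)/∂c_i = (Σα_j) − c_i = 0, so c_i^SO = Σα_j = 19.7 for every i; G^SO = 118.2.

118.2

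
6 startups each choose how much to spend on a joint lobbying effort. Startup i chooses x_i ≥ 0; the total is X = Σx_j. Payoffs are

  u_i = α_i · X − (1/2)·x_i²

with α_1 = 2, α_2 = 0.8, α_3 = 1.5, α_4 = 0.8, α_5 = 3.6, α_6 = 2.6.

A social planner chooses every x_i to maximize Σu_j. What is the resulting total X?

67.8

Planner FOC: ∂(Σu_j)/∂x_i = (Σα_j) − x_i = 0, so x_i^SO = Σα_j = 11.3 for every i; X^SO = 67.8.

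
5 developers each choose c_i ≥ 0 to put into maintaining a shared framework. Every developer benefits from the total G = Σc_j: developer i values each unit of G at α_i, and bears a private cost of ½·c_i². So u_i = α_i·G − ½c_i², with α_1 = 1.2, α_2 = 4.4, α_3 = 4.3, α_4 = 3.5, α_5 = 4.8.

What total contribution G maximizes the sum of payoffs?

91

Planner FOC: ∂(Σu_j)/∂c_i = (Σα_j) − c_i = 0, so c_i^SO = Σα_j = 18.2 for every i; G^SO = 91.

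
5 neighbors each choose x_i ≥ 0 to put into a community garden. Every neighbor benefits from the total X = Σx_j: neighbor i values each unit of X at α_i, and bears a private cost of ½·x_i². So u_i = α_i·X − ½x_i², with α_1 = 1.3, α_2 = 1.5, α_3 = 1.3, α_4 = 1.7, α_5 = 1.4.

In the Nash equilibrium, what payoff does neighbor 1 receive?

8.515

Neighbor i's FOC: ∂u_i/∂x_i = α_i − x_i = 0, so x_i* = α_i.
NE contributions = (1.3, 1.5, 1.3, 1.7, 1.4); X = 7.2.
u_1 = α_1·X − ½·(x_1)² = 1.3·7.2 − ½·1.3² = 8.515.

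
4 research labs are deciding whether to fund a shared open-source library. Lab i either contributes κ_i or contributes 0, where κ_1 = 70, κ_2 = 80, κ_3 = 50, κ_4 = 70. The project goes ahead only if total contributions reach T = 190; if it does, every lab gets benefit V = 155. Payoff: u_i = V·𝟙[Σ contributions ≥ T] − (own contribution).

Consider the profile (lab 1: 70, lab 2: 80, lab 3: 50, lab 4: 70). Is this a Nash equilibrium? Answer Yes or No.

Total = 270 ≥ 190: provided.
Lab 1 (pledges 70, payoff 85): dropping to 0 → total 200, payoff 155. Profitable deviation.

No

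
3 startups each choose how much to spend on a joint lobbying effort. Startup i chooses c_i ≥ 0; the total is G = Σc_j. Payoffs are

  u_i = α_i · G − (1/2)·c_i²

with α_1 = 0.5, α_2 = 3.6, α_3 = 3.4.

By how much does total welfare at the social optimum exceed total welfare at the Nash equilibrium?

Startup i's FOC: ∂u_i/∂c_i = α_i − c_i = 0, so c_i* = α_i.
NE contributions = (0.5, 3.6, 3.4); G = 7.5.
W^NE = (Σα)·G − ½Σα_i² = 7.5² − ½·24.77 = 43.865.
Planner sets c_i = Σα_j = 7.5 for every i, so G^SO = 3·7.5 = 22.5.
W^SO = (Σα)·G^SO − ½·3·(Σα)² = (3/2)·7.5² = 84.375.
Deadweight loss = W^SO − W^NE = 40.51.

40.51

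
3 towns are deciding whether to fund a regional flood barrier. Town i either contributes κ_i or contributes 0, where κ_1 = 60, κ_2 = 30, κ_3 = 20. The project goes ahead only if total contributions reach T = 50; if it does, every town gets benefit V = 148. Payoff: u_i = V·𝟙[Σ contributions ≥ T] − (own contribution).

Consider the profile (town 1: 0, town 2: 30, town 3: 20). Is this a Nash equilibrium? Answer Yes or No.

Yes

Total = 50 ≥ 50: provided.
Town 1 (pledges 0, payoff 148): pledging 60 → total 110, payoff 88. No gain.
Town 2 (pledges 30, payoff 118): dropping to 0 → total 20, payoff 0. No gain.
Town 3 (pledges 20, payoff 128): dropping to 0 → total 30, payoff 0. No gain.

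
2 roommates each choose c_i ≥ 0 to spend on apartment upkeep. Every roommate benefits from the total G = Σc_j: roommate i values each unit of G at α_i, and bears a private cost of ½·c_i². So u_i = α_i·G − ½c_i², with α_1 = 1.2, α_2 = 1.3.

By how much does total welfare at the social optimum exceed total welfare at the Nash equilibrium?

Roommate i's FOC: ∂u_i/∂c_i = α_i − c_i = 0, so c_i* = α_i.
NE contributions = (1.2, 1.3); G = 2.5.
W^NE = (Σα)·G − ½Σα_i² = 2.5² − ½·3.13 = 4.685.
Planner sets c_i = Σα_j = 2.5 for every i, so G^SO = 2·2.5 = 5.
W^SO = (Σα)·G^SO − ½·2·(Σα)² = (2/2)·2.5² = 6.25.
Deadweight loss = W^SO − W^NE = 1.565.

1.565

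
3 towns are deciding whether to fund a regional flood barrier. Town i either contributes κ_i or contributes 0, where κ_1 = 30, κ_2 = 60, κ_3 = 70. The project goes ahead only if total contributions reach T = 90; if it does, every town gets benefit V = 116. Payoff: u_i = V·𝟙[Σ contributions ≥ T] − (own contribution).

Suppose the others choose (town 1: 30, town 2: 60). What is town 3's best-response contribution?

Others' total = 90 ≥ 90; contributing adds cost 70 for no extra benefit.
Best response: 0.

0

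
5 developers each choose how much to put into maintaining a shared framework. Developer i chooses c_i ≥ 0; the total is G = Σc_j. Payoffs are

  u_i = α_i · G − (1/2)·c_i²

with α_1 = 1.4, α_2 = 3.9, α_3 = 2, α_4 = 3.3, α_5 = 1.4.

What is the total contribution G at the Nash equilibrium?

Developer i's FOC: ∂u_i/∂c_i = α_i − c_i = 0, so c_i* = α_i.
NE contributions = (1.4, 3.9, 2, 3.3, 1.4); G = 12.

12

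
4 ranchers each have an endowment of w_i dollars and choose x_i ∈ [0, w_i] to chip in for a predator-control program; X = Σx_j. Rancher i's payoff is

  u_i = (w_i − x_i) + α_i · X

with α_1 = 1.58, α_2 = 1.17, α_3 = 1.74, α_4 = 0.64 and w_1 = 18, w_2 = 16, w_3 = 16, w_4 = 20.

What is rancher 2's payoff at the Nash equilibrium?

∂u_i/∂x_i = α_i − 1, so rancher i contributes w_i if α_i > 1, else 0.
α_i > 1 for i ∈ {1, 2, 3}; NE contributions (18, 16, 16, 0), X = 50.
u_2 = (16 − 16) + 1.17·50 = 58.5.

58.5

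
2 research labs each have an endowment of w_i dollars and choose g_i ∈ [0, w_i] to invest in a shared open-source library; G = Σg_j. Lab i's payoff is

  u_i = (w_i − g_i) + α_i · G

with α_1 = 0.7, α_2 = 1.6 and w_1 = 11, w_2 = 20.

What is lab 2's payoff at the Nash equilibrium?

∂u_i/∂g_i = α_i − 1, so lab i contributes w_i if α_i > 1, else 0.
α_i > 1 for i ∈ {2}; NE contributions (0, 20), G = 20.
u_2 = (20 − 20) + 1.6·20 = 32.

32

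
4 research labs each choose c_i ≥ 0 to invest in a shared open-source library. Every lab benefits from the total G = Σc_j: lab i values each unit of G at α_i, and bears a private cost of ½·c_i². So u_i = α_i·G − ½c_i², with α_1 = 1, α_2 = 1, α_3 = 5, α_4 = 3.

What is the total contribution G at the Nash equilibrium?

10

Lab i's FOC: ∂u_i/∂c_i = α_i − c_i = 0, so c_i* = α_i.
NE contributions = (1, 1, 5, 3); G = 10.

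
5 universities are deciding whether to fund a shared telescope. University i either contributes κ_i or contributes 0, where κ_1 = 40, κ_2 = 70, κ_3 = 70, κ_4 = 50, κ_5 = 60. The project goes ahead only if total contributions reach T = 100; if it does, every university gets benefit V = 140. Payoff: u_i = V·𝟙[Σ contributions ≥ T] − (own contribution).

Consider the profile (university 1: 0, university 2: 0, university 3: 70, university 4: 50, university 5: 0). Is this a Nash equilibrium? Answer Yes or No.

Yes

Total = 120 ≥ 100: provided.
University 1 (pledges 0, payoff 140): pledging 40 → total 160, payoff 100. No gain.
University 2 (pledges 0, payoff 140): pledging 70 → total 190, payoff 70. No gain.
University 3 (pledges 70, payoff 70): dropping to 0 → total 50, payoff 0. No gain.
University 4 (pledges 50, payoff 90): dropping to 0 → total 70, payoff 0. No gain.
University 5 (pledges 0, payoff 140): pledging 60 → total 180, payoff 80. No gain.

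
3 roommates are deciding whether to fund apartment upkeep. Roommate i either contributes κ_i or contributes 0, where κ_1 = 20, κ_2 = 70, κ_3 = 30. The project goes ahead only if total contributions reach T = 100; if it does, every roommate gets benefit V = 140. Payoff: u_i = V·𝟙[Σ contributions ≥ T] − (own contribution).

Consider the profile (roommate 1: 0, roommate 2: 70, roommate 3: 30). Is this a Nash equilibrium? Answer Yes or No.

Yes

Total = 100 ≥ 100: provided.
Roommate 1 (pledges 0, payoff 140): pledging 20 → total 120, payoff 120. No gain.
Roommate 2 (pledges 70, payoff 70): dropping to 0 → total 30, payoff 0. No gain.
Roommate 3 (pledges 30, payoff 110): dropping to 0 → total 70, payoff 0. No gain.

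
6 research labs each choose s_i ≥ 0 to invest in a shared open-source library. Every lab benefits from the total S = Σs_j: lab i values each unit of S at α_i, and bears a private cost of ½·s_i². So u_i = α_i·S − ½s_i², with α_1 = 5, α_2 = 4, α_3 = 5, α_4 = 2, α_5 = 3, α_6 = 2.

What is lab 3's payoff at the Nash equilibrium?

Lab i's FOC: ∂u_i/∂s_i = α_i − s_i = 0, so s_i* = α_i.
NE contributions = (5, 4, 5, 2, 3, 2); S = 21.
u_3 = α_3·S − ½·(s_3)² = 5·21 − ½·5² = 92.5.

92.5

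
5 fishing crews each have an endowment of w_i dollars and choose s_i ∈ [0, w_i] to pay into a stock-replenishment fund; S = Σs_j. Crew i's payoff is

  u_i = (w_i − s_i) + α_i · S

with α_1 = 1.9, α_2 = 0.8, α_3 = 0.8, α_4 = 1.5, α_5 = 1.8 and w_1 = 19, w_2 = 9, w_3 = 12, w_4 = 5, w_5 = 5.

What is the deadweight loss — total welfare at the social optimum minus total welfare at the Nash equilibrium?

∂u_i/∂s_i = α_i − 1, so crew i contributes w_i if α_i > 1, else 0.
α_i > 1 for i ∈ {1, 4, 5}; NE contributions (19, 0, 0, 5, 5), S = 29.
W^NE = Σw_i − S^NE + (Σα_i)·S^NE = 50 + 5.8·29 = 218.2.
Planner: ∂(Σu_j)/∂s_i = Σα_j − 1 = 5.8 > 0, so everyone contributes w_i; S^SO = 50, W^SO = 50 + 5.8·50 = 340.
Deadweight loss = 121.8.

121.8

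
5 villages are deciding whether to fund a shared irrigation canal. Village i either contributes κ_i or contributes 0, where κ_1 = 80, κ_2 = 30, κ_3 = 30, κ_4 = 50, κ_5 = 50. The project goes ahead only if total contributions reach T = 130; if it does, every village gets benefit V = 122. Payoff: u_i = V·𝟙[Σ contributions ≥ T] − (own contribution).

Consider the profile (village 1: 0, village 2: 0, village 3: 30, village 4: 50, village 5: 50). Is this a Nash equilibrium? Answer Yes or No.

Yes

Total = 130 ≥ 130: provided.
Village 1 (pledges 0, payoff 122): pledging 80 → total 210, payoff 42. No gain.
Village 2 (pledges 0, payoff 122): pledging 30 → total 160, payoff 92. No gain.
Village 3 (pledges 30, payoff 92): dropping to 0 → total 100, payoff 0. No gain.
Village 4 (pledges 50, payoff 72): dropping to 0 → total 80, payoff 0. No gain.
Village 5 (pledges 50, payoff 72): dropping to 0 → total 80, payoff 0. No gain.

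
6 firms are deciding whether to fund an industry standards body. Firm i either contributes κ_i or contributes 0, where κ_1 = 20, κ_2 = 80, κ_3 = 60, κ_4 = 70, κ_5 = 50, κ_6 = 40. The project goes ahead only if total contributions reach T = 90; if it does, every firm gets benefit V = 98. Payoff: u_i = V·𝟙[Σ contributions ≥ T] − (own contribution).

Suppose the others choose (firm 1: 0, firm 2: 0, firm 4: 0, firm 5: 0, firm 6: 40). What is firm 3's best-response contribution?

60

Others' total = 40. Contributing 60 brings total to 100 ≥ 90: gain V − κ_3 = 38.
Best response: 60.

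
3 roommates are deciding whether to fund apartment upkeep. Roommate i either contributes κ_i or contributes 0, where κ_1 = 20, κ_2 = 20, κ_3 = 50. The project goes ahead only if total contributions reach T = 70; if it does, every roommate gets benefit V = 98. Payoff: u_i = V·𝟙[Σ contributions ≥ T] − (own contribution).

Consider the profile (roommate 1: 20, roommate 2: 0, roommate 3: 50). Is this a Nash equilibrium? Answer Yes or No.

Total = 70 ≥ 70: provided.
Roommate 1 (pledges 20, payoff 78): dropping to 0 → total 50, payoff 0. No gain.
Roommate 2 (pledges 0, payoff 98): pledging 20 → total 90, payoff 78. No gain.
Roommate 3 (pledges 50, payoff 48): dropping to 0 → total 20, payoff 0. No gain.

Yes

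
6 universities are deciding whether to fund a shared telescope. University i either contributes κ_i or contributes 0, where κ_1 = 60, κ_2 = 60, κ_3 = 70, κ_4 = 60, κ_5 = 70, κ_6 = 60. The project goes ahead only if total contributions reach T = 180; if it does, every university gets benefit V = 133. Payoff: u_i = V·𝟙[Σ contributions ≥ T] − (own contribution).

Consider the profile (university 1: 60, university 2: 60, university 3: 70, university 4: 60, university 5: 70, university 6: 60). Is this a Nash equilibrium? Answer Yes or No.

No

Total = 380 ≥ 180: provided.
University 1 (pledges 60, payoff 73): dropping to 0 → total 320, payoff 133. Profitable deviation.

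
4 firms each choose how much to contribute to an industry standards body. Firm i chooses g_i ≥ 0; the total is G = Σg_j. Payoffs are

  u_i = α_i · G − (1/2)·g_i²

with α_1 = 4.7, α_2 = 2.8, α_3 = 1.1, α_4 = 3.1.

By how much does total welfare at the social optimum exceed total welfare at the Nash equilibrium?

Firm i's FOC: ∂u_i/∂g_i = α_i − g_i = 0, so g_i* = α_i.
NE contributions = (4.7, 2.8, 1.1, 3.1); G = 11.7.
W^NE = (Σα)·G − ½Σα_i² = 11.7² − ½·40.75 = 116.515.
Planner sets g_i = Σα_j = 11.7 for every i, so G^SO = 4·11.7 = 46.8.
W^SO = (Σα)·G^SO − ½·4·(Σα)² = (4/2)·11.7² = 273.78.
Deadweight loss = W^SO − W^NE = 157.265.

157.265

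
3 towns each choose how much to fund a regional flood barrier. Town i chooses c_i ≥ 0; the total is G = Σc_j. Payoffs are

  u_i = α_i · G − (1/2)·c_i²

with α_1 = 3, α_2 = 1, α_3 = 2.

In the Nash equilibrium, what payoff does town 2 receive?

5.5

Town i's FOC: ∂u_i/∂c_i = α_i − c_i = 0, so c_i* = α_i.
NE contributions = (3, 1, 2); G = 6.
u_2 = α_2·G − ½·(c_2)² = 1·6 − ½·1² = 5.5.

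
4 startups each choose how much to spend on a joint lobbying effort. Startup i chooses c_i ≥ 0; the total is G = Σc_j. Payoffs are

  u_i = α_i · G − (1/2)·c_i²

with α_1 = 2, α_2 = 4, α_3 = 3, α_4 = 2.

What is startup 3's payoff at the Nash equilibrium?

Startup i's FOC: ∂u_i/∂c_i = α_i − c_i = 0, so c_i* = α_i.
NE contributions = (2, 4, 3, 2); G = 11.
u_3 = α_3·G − ½·(c_3)² = 3·11 − ½·3² = 28.5.

28.5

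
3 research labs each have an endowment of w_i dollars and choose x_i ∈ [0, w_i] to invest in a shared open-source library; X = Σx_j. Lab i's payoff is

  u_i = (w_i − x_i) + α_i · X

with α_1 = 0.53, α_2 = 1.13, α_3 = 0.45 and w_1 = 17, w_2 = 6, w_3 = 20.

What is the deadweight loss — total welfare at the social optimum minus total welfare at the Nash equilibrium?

∂u_i/∂x_i = α_i − 1, so lab i contributes w_i if α_i > 1, else 0.
α_i > 1 for i ∈ {2}; NE contributions (0, 6, 0), X = 6.
W^NE = Σw_i − X^NE + (Σα_i)·X^NE = 43 + 1.11·6 = 49.66.
Planner: ∂(Σu_j)/∂x_i = Σα_j − 1 = 1.11 > 0, so everyone contributes w_i; X^SO = 43, W^SO = 43 + 1.11·43 = 90.73.
Deadweight loss = 41.07.

41.07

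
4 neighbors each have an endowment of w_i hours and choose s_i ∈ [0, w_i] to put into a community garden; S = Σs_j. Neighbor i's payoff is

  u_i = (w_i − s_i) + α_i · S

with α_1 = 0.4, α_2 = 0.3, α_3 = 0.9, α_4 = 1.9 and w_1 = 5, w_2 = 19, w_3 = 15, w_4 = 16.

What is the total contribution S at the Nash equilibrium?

16

∂u_i/∂s_i = α_i − 1, so neighbor i contributes w_i if α_i > 1, else 0.
α_i > 1 for i ∈ {4}; NE contributions (0, 0, 0, 16), S = 16.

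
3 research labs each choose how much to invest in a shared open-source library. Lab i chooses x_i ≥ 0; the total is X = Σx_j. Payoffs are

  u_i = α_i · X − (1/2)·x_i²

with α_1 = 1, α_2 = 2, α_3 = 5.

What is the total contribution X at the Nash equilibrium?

Lab i's FOC: ∂u_i/∂x_i = α_i − x_i = 0, so x_i* = α_i.
NE contributions = (1, 2, 5); X = 8.

8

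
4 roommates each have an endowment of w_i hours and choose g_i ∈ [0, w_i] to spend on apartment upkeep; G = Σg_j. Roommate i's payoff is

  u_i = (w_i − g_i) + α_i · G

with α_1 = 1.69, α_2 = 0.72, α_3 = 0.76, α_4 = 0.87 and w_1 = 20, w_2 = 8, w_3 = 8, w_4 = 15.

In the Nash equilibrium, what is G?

20

∂u_i/∂g_i = α_i − 1, so roommate i contributes w_i if α_i > 1, else 0.
α_i > 1 for i ∈ {1}; NE contributions (20, 0, 0, 0), G = 20.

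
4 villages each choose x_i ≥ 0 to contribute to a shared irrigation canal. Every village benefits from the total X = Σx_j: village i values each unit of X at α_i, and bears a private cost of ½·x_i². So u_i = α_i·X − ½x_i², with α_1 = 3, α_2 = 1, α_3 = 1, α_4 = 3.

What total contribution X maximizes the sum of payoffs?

32

Planner FOC: ∂(Σu_j)/∂x_i = (Σα_j) − x_i = 0, so x_i^SO = Σα_j = 8 for every i; X^SO = 32.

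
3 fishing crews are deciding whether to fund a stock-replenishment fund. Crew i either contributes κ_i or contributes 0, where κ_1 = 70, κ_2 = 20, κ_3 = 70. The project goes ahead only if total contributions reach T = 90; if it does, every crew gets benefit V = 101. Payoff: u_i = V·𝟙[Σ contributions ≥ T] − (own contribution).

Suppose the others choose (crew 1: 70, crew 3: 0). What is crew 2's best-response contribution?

Others' total = 70. Contributing 20 brings total to 90 ≥ 90: gain V − κ_2 = 81.
Best response: 20.

20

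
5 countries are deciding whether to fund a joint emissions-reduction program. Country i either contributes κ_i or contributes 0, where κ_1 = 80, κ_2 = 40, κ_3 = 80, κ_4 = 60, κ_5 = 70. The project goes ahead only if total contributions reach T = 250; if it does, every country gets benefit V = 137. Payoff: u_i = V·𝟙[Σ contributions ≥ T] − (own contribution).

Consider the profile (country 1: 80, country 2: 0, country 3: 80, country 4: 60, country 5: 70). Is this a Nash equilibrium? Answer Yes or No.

Total = 290 ≥ 250: provided.
Country 1 (pledges 80, payoff 57): dropping to 0 → total 210, payoff 0. No gain.
Country 2 (pledges 0, payoff 137): pledging 40 → total 330, payoff 97. No gain.
Country 3 (pledges 80, payoff 57): dropping to 0 → total 210, payoff 0. No gain.
Country 4 (pledges 60, payoff 77): dropping to 0 → total 230, payoff 0. No gain.
Country 5 (pledges 70, payoff 67): dropping to 0 → total 220, payoff 0. No gain.

Yes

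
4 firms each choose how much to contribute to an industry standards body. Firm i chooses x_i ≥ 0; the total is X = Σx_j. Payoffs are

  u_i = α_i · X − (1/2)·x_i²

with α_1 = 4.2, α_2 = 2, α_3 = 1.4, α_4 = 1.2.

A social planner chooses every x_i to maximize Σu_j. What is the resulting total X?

Planner FOC: ∂(Σu_j)/∂x_i = (Σα_j) − x_i = 0, so x_i^SO = Σα_j = 8.8 for every i; X^SO = 35.2.

35.2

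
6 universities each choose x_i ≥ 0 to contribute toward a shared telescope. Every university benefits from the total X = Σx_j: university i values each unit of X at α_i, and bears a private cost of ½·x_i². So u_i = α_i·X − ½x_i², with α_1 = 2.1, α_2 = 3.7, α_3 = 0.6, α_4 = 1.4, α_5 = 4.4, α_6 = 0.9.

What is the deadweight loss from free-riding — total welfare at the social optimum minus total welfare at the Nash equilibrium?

363.515

University i's FOC: ∂u_i/∂x_i = α_i − x_i = 0, so x_i* = α_i.
NE contributions = (2.1, 3.7, 0.6, 1.4, 4.4, 0.9); X = 13.1.
W^NE = (Σα)·X − ½Σα_i² = 13.1² − ½·40.59 = 151.315.
Planner sets x_i = Σα_j = 13.1 for every i, so X^SO = 6·13.1 = 78.6.
W^SO = (Σα)·X^SO − ½·6·(Σα)² = (6/2)·13.1² = 514.83.
Deadweight loss = W^SO − W^NE = 363.515.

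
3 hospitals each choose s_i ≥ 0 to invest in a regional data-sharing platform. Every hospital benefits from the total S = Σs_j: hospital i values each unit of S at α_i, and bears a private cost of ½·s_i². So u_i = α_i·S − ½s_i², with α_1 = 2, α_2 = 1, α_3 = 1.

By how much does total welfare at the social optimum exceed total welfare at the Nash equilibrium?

11

Hospital i's FOC: ∂u_i/∂s_i = α_i − s_i = 0, so s_i* = α_i.
NE contributions = (2, 1, 1); S = 4.
W^NE = (Σα)·S − ½Σα_i² = 4² − ½·6 = 13.
Planner sets s_i = Σα_j = 4 for every i, so S^SO = 3·4 = 12.
W^SO = (Σα)·S^SO − ½·3·(Σα)² = (3/2)·4² = 24.
Deadweight loss = W^SO − W^NE = 11.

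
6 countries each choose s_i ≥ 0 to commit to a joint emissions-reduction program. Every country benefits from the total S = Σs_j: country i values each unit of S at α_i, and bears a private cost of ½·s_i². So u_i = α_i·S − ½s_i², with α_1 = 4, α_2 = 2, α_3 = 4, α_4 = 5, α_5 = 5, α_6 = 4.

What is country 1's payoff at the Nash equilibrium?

88

Country i's FOC: ∂u_i/∂s_i = α_i − s_i = 0, so s_i* = α_i.
NE contributions = (4, 2, 4, 5, 5, 4); S = 24.
u_1 = α_1·S − ½·(s_1)² = 4·24 − ½·4² = 88.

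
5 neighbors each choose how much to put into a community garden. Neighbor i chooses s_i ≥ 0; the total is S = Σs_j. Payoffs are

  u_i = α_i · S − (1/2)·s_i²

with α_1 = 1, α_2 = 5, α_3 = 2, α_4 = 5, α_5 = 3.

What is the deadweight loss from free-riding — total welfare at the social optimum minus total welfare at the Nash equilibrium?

416

Neighbor i's FOC: ∂u_i/∂s_i = α_i − s_i = 0, so s_i* = α_i.
NE contributions = (1, 5, 2, 5, 3); S = 16.
W^NE = (Σα)·S − ½Σα_i² = 16² − ½·64 = 224.
Planner sets s_i = Σα_j = 16 for every i, so S^SO = 5·16 = 80.
W^SO = (Σα)·S^SO − ½·5·(Σα)² = (5/2)·16² = 640.
Deadweight loss = W^SO − W^NE = 416.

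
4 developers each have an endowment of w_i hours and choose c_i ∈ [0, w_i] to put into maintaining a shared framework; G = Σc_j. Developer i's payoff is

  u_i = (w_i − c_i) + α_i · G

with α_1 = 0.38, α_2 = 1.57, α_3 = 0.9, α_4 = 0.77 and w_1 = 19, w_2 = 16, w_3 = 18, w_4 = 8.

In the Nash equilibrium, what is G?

16

∂u_i/∂c_i = α_i − 1, so developer i contributes w_i if α_i > 1, else 0.
α_i > 1 for i ∈ {2}; NE contributions (0, 16, 0, 0), G = 16.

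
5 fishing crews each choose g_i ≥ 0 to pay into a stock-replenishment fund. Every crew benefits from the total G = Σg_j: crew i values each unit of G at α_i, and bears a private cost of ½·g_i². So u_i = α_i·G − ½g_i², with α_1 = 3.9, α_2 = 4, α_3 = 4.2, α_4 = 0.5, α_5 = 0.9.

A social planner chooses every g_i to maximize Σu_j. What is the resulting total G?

Planner FOC: ∂(Σu_j)/∂g_i = (Σα_j) − g_i = 0, so g_i^SO = Σα_j = 13.5 for every i; G^SO = 67.5.

67.5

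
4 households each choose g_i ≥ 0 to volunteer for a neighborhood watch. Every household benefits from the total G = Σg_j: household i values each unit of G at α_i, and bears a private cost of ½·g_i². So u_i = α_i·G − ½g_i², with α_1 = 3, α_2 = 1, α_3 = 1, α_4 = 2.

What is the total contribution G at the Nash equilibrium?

7

Household i's FOC: ∂u_i/∂g_i = α_i − g_i = 0, so g_i* = α_i.
NE contributions = (3, 1, 1, 2); G = 7.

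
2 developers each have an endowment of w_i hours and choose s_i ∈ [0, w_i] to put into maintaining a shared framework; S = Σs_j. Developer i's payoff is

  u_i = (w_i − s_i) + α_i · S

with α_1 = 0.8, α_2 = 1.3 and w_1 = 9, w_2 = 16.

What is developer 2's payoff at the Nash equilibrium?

20.8

∂u_i/∂s_i = α_i − 1, so developer i contributes w_i if α_i > 1, else 0.
α_i > 1 for i ∈ {2}; NE contributions (0, 16), S = 16.
u_2 = (16 − 16) + 1.3·16 = 20.8.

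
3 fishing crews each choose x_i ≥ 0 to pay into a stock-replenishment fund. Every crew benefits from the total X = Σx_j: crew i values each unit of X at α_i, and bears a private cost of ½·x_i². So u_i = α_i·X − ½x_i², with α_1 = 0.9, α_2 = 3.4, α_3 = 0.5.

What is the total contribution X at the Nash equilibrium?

4.8

Crew i's FOC: ∂u_i/∂x_i = α_i − x_i = 0, so x_i* = α_i.
NE contributions = (0.9, 3.4, 0.5); X = 4.8.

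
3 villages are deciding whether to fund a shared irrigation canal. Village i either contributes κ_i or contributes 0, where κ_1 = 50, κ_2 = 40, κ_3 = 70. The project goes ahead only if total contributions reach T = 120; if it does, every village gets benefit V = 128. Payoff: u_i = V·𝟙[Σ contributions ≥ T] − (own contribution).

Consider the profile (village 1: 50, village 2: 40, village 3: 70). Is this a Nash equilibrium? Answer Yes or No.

No

Total = 160 ≥ 120: provided.
Village 1 (pledges 50, payoff 78): dropping to 0 → total 110, payoff 0. No gain.
Village 2 (pledges 40, payoff 88): dropping to 0 → total 120, payoff 128. Profitable deviation.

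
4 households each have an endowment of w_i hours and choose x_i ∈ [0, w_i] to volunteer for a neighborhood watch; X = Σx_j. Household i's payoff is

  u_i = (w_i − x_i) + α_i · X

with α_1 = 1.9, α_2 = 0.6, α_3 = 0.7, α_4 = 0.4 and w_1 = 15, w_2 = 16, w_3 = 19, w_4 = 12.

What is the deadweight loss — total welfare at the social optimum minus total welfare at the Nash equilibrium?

∂u_i/∂x_i = α_i − 1, so household i contributes w_i if α_i > 1, else 0.
α_i > 1 for i ∈ {1}; NE contributions (15, 0, 0, 0), X = 15.
W^NE = Σw_i − X^NE + (Σα_i)·X^NE = 62 + 2.6·15 = 101.
Planner: ∂(Σu_j)/∂x_i = Σα_j − 1 = 2.6 > 0, so everyone contributes w_i; X^SO = 62, W^SO = 62 + 2.6·62 = 223.2.
Deadweight loss = 122.2.

122.2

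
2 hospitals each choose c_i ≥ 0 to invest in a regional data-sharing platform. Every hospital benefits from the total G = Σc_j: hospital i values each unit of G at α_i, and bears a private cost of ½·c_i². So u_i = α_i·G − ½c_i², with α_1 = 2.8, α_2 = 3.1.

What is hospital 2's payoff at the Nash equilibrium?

13.485

Hospital i's FOC: ∂u_i/∂c_i = α_i − c_i = 0, so c_i* = α_i.
NE contributions = (2.8, 3.1); G = 5.9.
u_2 = α_2·G − ½·(c_2)² = 3.1·5.9 − ½·3.1² = 13.485.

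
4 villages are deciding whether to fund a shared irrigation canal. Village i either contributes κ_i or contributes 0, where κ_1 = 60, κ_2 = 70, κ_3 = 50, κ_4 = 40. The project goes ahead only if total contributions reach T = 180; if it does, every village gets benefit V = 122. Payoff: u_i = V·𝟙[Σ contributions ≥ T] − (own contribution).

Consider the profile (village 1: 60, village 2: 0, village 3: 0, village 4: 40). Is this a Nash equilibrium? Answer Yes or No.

No

Total = 100 < 180: not provided.
Village 1 (pledges 60, payoff -60): dropping to 0 → total 40, payoff 0. Profitable deviation.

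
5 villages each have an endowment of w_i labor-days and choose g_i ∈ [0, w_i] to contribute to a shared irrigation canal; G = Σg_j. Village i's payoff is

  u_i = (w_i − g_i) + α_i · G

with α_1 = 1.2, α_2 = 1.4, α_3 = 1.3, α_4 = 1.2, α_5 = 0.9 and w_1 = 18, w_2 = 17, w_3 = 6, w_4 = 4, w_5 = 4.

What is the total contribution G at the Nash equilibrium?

45

∂u_i/∂g_i = α_i − 1, so village i contributes w_i if α_i > 1, else 0.
α_i > 1 for i ∈ {1, 2, 3, 4}; NE contributions (18, 17, 6, 4, 0), G = 45.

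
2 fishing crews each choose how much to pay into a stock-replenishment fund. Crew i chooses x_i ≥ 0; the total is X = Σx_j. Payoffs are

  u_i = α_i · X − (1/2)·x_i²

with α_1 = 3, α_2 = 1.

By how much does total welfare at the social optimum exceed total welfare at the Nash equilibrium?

5

Crew i's FOC: ∂u_i/∂x_i = α_i − x_i = 0, so x_i* = α_i.
NE contributions = (3, 1); X = 4.
W^NE = (Σα)·X − ½Σα_i² = 4² − ½·10 = 11.
Planner sets x_i = Σα_j = 4 for every i, so X^SO = 2·4 = 8.
W^SO = (Σα)·X^SO − ½·2·(Σα)² = (2/2)·4² = 16.
Deadweight loss = W^SO − W^NE = 5.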